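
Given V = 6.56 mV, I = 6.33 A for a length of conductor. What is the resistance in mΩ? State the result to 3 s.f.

From Ohm's law: R = V/I.
V = 6.56 mV = 0.006560 V; I = 6.33 A.
R = 0.001036 Ω
0.001036 Ω × (1 mΩ / 0.001000 Ω) = 1.036 mΩ

1.04 mΩ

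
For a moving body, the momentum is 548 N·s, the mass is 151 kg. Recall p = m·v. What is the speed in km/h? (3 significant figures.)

13.1 km/h

Solving p = m·v for v: v = p/m.
p = 548 N·s = 548.0 kg·m/s; m = 151 kg.
v = 3.629 m/s
3.629 m/s × (1 km/h / 0.2778 m/s) = 13.06 km/h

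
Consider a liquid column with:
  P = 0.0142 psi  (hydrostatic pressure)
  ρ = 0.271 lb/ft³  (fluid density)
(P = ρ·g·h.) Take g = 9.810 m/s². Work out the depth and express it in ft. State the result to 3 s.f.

Solving P = ρ·g·h for h: h = P/(ρ·g).
P = 0.0142 psi = 97.91 Pa; ρ = 0.271 lb/ft³ = 4.341 kg/m³; g = 9.810 m/s².
h = 2.299 m
2.299 m × (1 ft / 0.3048 m) = 7.543 ft

7.54 ft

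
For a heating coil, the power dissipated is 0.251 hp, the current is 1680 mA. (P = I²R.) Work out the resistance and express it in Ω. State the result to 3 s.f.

66.3 Ω

Rearranging: R = P/I².
P = 0.251 hp = 187.2 W; I = 1680 mA = 1.680 A.
R = 66.32 Ω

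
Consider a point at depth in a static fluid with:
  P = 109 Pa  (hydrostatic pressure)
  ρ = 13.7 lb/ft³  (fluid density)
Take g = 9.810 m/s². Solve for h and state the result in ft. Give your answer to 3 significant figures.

Solving P = ρ·g·h for h: h = P/(ρ·g).
P = 109 Pa; ρ = 13.7 lb/ft³ = 219.5 kg/m³; g = 9.810 m/s².
h = 0.05063 m
0.05063 m × (1 ft / 0.3048 m) = 0.1661 ft

0.166 ft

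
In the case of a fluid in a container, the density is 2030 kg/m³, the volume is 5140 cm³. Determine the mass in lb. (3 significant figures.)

Solving ρ = m/V for m: m = ρV.
ρ = 2030 kg/m³; V = 5140 cm³ = 0.005140 m³.
m = 10.43 kg
10.43 kg × (1 lb / 0.4536 kg) = 23.00 lb

23.0 lb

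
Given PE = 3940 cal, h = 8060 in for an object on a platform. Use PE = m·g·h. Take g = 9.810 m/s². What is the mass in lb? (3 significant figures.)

18.1 lb

Rearranging PE = m·g·h for m: m = PE/(g·h).
PE = 3940 cal = 16485 J; h = 8060 in = 204.7 m; g = 9.810 m/s².
m = 8.208 kg
8.208 kg × (1 lb / 0.4536 kg) = 18.10 lb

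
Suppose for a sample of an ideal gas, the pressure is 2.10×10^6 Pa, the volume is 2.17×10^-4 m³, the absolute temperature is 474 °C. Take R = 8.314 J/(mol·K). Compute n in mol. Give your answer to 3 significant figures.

Solving PV = nRT for n: n = PV/(RT).
P = 2.10×10^6 Pa; V = 2.17×10^-4 m³; T = 474 °C = 747.1 K; R = 8.314 J/(mol·K).
n = 0.07336 mol

0.0734 mol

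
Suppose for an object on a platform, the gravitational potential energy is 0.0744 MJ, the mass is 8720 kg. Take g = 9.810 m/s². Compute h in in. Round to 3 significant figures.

34.2 in

Solving PE = m·g·h for h: h = PE/(m·g).
PE = 0.0744 MJ = 74400 J; m = 8720 kg; g = 9.810 m/s².
h = 0.8697 m
0.8697 m × (1 in / 0.02540 m) = 34.24 in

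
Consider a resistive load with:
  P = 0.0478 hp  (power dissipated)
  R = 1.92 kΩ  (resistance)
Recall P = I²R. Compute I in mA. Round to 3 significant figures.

Rearranging: I = √(P/R).
P = 0.0478 hp = 35.64 W; R = 1.92 kΩ = 1920 Ω.
I = 0.1363 A
0.1363 A × (1 mA / 0.001000 A) = 136.3 mA

136 mA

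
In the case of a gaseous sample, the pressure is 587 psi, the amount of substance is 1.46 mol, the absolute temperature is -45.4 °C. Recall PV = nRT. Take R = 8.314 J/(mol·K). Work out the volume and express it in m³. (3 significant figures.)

Solving PV = nRT for V: V = nRT/P.
P = 587 psi = 4.047×10^6 Pa; n = 1.46 mol; T = -45.4 °C = 227.7 K; R = 8.314 J/(mol·K).
V = 6.831×10^-4 m³

6.83×10^-4 m³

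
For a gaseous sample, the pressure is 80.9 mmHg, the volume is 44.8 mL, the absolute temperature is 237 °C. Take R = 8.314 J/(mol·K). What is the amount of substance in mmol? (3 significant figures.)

0.114 mmol

From the ideal-gas law: n = PV/(RT).
P = 80.9 mmHg = 10786 Pa; V = 44.8 mL = 4.480×10^-5 m³; T = 237 °C = 510.1 K; R = 8.314 J/(mol·K).
n = 1.139×10^-4 mol
1.139×10^-4 mol × (1 mmol / 0.001000 mol) = 0.1139 mmol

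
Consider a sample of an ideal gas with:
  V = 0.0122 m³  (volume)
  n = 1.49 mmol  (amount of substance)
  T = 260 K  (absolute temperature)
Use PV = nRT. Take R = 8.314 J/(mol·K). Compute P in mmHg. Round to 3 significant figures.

From the ideal-gas law: P = nRT/V.
V = 0.0122 m³; n = 1.49 mmol = 0.001490 mol; T = 260 K; R = 8.314 J/(mol·K).
P = 264.0 Pa  (the unit combination reduces to kg/(m·s²) = Pa)
264.0 Pa × (1 mmHg / 133.3 Pa) = 1.980 mmHg

1.98 mmHg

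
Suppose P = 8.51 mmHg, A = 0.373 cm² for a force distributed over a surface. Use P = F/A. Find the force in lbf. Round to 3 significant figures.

Rearranging: F = P·A.
P = 8.51 mmHg = 1135 Pa; A = 0.373 cm² = 3.730×10^-5 m².
F = 0.04232 N
0.04232 N × (1 lbf / 4.448 N) = 0.009514 lbf

0.00951 lbf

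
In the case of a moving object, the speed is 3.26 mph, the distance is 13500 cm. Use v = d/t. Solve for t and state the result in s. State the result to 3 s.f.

Solving v = d/t for t: t = d/v.
v = 3.26 mph = 1.457 m/s; d = 13500 cm = 135.0 m.
t = 92.63 s

92.6 s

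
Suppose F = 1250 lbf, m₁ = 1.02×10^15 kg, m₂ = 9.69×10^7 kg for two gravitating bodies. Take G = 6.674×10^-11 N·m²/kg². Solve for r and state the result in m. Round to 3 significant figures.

34400 m

From Newton's law of gravitation: r = √(G·m₁m₂/F).
F = 1250 lbf = 5560 N; m₁ = 1.02×10^15 kg; m₂ = 9.69×10^7 kg; G = 6.674×10^-11 N·m²/kg².
r = 34443 m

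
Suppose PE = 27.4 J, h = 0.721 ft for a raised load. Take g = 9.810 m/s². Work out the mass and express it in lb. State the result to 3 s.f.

Rearranging PE = m·g·h for m: m = PE/(g·h).
PE = 27.4 J; h = 0.721 ft = 0.2198 m; g = 9.810 m/s².
m = 12.71 kg
12.71 kg × (1 lb / 0.4536 kg) = 28.02 lb

28.0 lb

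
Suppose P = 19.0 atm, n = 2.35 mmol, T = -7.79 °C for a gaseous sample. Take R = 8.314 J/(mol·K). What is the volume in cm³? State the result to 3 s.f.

2.69 cm³

Rearranging: V = nRT/P.
P = 19.0 atm = 1.925×10^6 Pa; n = 2.35 mmol = 0.002350 mol; T = -7.79 °C = 265.4 K; R = 8.314 J/(mol·K).
V = 2.693×10^-6 m³
2.693×10^-6 m³ × (1 cm³ / 1.000×10^-6 m³) = 2.693 cm³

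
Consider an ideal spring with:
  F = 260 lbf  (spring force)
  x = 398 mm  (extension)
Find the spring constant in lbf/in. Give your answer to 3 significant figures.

16.6 lbf/in

Rearranging: k = F/x.
F = 260 lbf = 1157 N; x = 398 mm = 0.3980 m.
k = 2906 N/m
2906 N/m × (1 lbf/in / 175.1 N/m) = 16.59 lbf/in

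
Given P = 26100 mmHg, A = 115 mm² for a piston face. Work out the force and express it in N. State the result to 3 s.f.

Solving P = F/A for F: F = P·A.
P = 26100 mmHg = 3.480×10^6 Pa; A = 115 mm² = 1.150×10^-4 m².
F = 400.2 N

400 N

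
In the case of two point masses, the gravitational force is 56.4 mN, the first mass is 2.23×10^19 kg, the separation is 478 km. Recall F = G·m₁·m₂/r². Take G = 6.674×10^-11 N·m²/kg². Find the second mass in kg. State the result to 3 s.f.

From Newton's law of gravitation: m₂ = F·r²/(G·m₁).
F = 56.4 mN = 0.05640 N; m₁ = 2.23×10^19 kg; r = 478 km = 4.780×10^5 m; G = 6.674×10^-11 N·m²/kg².
m₂ = 8.659 kg

8.66 kg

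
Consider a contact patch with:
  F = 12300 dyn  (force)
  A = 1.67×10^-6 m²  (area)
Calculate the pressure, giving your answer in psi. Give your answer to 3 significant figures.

10.7 psi

Directly: P = F/A.
F = 12300 dyn = 0.1230 N; A = 1.67×10^-6 m².
P = 73653 Pa  (the unit combination reduces to kg/(m·s²) = Pa)
73653 Pa × (1 psi / 6895 Pa) = 10.68 psi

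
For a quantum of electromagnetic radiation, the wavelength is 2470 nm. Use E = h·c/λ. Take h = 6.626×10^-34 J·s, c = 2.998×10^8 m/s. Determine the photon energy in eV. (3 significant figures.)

0.502 eV

E is given directly by: E = hc/λ.
λ = 2470 nm = 2.470×10^-6 m; h = 6.626×10^-34 J·s; c = 2.998×10^8 m/s.
E = 8.042×10^-20 J
8.042×10^-20 J × (1 eV / 1.602×10^-19 J) = 0.5020 eV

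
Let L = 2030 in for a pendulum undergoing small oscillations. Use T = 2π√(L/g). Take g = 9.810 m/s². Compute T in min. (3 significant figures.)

0.240 min

Directly: T = 2π√(L/g).
L = 2030 in = 51.56 m; g = 9.810 m/s².
T = 14.40 s
14.40 s × (1 min / 60.00 s) = 0.2401 min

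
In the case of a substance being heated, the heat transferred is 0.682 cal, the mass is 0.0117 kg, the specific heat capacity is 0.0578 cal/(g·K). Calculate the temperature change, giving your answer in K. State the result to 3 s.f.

Rearranging Q = m·c·ΔT for ΔT: ΔT = Q/(m·c).
Q = 0.682 cal = 2.853 J; m = 0.0117 kg; c = 0.0578 cal/(g·K) = 241.8 J/(kg·K).
ΔT = 1.008 K

1.01 K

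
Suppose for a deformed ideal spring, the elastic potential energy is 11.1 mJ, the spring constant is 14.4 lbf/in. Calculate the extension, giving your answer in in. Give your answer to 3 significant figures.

0.117 in

Rearranging U = ½k·x² for x: x = √(2U/k).
U = 11.1 mJ = 0.01110 J; k = 14.4 lbf/in = 2522 N/m.
x = 0.002967 m
0.002967 m × (1 in / 0.02540 m) = 0.1168 in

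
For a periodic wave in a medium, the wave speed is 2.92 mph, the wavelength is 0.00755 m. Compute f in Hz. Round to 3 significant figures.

Rearranging v = f·λ for f: f = v/λ.
v = 2.92 mph = 1.305 m/s; λ = 0.00755 m.
f = 172.9 Hz

173 Hz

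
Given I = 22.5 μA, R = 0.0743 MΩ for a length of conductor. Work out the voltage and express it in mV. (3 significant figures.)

1670 mV

From Ohm's law: V = IR.
I = 22.5 μA = 2.250×10^-5 A; R = 0.0743 MΩ = 74300 Ω.
V = 1.672 V
1.672 V × (1 mV / 0.001000 V) = 1672 mV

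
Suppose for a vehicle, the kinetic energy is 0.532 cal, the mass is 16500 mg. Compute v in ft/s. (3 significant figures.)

53.9 ft/s

Rearranging: v = √(2·KE/m).
KE = 0.532 cal = 2.226 J; m = 16500 mg = 0.01650 kg.
v = 16.43 m/s
16.43 m/s × (1 ft/s / 0.3048 m/s) = 53.89 ft/s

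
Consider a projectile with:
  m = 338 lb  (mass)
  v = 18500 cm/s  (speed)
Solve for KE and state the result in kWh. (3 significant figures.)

KE is given directly by: KE = ½mv².
m = 338 lb = 153.3 kg; v = 18500 cm/s = 185.0 m/s.
KE = 2.624×10^6 J
2.624×10^6 J × (1 kWh / 3.600×10^6 J) = 0.7288 kWh

0.729 kWh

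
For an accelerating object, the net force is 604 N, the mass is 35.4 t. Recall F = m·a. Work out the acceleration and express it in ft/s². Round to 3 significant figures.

From Newton's second law: a = F/m.
F = 604 N; m = 35.4 t = 35400 kg.
a = 0.01706 m/s²
0.01706 m/s² × (1 ft/s² / 0.3048 m/s²) = 0.05598 ft/s²

0.0560 ft/s²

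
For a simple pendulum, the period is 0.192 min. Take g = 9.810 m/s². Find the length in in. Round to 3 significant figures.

1300 in

Rearranging T = 2π√(L/g) for L: L = g·(T/2π)².
T = 0.192 min = 11.52 s; g = 9.810 m/s².
L = 32.98 m
32.98 m × (1 in / 0.02540 m) = 1298 in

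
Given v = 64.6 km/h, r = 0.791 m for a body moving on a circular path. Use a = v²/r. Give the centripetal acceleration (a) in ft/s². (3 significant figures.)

a is given directly by: a = v²/r.
v = 64.6 km/h = 17.94 m/s; r = 0.791 m.
a = 407.1 m/s²
407.1 m/s² × (1 ft/s² / 0.3048 m/s²) = 1336 ft/s²

1340 ft/s²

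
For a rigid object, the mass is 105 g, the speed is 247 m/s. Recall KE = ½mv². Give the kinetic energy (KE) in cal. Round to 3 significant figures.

766 cal

Directly: KE = ½mv².
m = 105 g = 0.1050 kg; v = 247 m/s.
KE = 3203 J  (the unit combination reduces to kg·m²/s² = J)
3203 J × (1 cal / 4.184 J) = 765.5 cal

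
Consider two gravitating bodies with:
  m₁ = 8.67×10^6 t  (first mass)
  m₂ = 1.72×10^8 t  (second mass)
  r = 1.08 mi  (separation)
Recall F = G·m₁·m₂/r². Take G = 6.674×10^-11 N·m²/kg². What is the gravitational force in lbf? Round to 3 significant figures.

From Newton's law of gravitation: F = Gm₁m₂/r².
m₁ = 8.67×10^6 t = 8.670×10^9 kg; m₂ = 1.72×10^8 t = 1.720×10^11 kg; r = 1.08 mi = 1738 m; G = 6.674×10^-11 N·m²/kg².
F = 32945 N  (the unit combination reduces to kg·m/s² = N)
32945 N × (1 lbf / 4.448 N) = 7406 lbf

7410 lbf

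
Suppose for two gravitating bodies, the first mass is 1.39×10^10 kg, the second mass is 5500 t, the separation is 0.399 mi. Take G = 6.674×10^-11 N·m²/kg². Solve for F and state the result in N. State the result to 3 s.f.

12.4 N

F is given directly by: F = Gm₁m₂/r².
m₁ = 1.39×10^10 kg; m₂ = 5500 t = 5.500×10^6 kg; r = 0.399 mi = 642.1 m; G = 6.674×10^-11 N·m²/kg².
F = 12.37 N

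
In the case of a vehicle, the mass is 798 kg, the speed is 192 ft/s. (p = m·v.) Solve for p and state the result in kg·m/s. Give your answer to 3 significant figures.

Directly: p = mv.
m = 798 kg; v = 192 ft/s = 58.52 m/s.
p = 46700 kg·m/s

46700 kg·m/s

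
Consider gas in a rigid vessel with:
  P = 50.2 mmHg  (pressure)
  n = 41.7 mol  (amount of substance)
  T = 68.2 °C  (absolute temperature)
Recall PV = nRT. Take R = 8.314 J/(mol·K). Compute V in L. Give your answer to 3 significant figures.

Rearranging PV = nRT for V: V = nRT/P.
P = 50.2 mmHg = 6693 Pa; n = 41.7 mol; T = 68.2 °C = 341.3 K; R = 8.314 J/(mol·K).
V = 17.68 m³
17.68 m³ × (1 L / 0.001000 m³) = 17682 L

17700 L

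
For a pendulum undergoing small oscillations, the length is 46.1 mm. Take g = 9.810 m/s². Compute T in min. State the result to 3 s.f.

Directly: T = 2π√(L/g).
L = 46.1 mm = 0.04610 m; g = 9.810 m/s².
T = 0.4307 s
0.4307 s × (1 min / 60.00 s) = 0.007179 min

0.00718 min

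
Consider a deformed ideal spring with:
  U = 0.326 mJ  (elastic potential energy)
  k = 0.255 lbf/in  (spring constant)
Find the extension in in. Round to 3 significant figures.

0.150 in

Solving U = ½k·x² for x: x = √(2U/k).
U = 0.326 mJ = 3.260×10^-4 J; k = 0.255 lbf/in = 44.66 N/m.
x = 0.003821 m
0.003821 m × (1 in / 0.02540 m) = 0.1504 in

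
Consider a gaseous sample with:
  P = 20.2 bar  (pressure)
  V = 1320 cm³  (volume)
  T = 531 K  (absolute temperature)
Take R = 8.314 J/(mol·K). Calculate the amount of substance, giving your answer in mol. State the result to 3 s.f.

0.604 mol

From the ideal-gas law: n = PV/(RT).
P = 20.2 bar = 2.020×10^6 Pa; V = 1320 cm³ = 0.001320 m³; T = 531 K; R = 8.314 J/(mol·K).
n = 0.6040 mol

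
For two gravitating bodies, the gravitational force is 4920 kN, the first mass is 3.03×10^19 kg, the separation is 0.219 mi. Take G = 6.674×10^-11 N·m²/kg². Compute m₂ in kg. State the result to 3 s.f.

Rearranging F = G·m₁·m₂/r² for m₂: m₂ = F·r²/(G·m₁).
F = 4920 kN = 4.920×10^6 N; m₁ = 3.03×10^19 kg; r = 0.219 mi = 352.4 m; G = 6.674×10^-11 N·m²/kg².
m₂ = 302.2 kg

302 kg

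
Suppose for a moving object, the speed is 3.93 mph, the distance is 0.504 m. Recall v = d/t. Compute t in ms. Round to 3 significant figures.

Solving v = d/t for t: t = d/v.
v = 3.93 mph = 1.757 m/s; d = 0.504 m.
t = 0.2869 s
0.2869 s × (1 ms / 0.001000 s) = 286.9 ms

287 ms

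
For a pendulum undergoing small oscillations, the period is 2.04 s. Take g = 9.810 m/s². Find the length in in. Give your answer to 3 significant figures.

40.7 in

Solving T = 2π√(L/g) for L: L = g·(T/2π)².
T = 2.04 s; g = 9.810 m/s².
L = 1.034 m
1.034 m × (1 in / 0.02540 m) = 40.71 in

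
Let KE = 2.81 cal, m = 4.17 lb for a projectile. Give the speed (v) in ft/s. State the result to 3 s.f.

Rearranging KE = ½mv² for v: v = √(2·KE/m).
KE = 2.81 cal = 11.76 J; m = 4.17 lb = 1.891 kg.
v = 3.526 m/s
3.526 m/s × (1 ft/s / 0.3048 m/s) = 11.57 ft/s

11.6 ft/s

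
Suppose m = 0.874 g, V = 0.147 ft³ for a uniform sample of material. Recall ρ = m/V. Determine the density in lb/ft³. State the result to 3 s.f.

0.0131 lb/ft³

ρ is given directly by: ρ = m/V.
m = 0.874 g = 8.740×10^-4 kg; V = 0.147 ft³ = 0.004163 m³.
ρ = 0.2100 kg/m³
0.2100 kg/m³ × (1 lb/ft³ / 16.02 kg/m³) = 0.01311 lb/ft³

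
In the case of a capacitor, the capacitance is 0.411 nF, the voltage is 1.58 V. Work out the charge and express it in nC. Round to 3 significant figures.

0.649 nC

Rearranging: Q = CV.
C = 0.411 nF = 4.110×10^-10 F; V = 1.58 V.
Q = 6.494×10^-10 C
6.494×10^-10 C × (1 nC / 1.000×10^-9 C) = 0.6494 nC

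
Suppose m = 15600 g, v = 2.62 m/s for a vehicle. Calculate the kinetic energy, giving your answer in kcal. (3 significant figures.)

0.0128 kcal

KE is given directly by: KE = ½mv².
m = 15600 g = 15.60 kg; v = 2.62 m/s.
KE = 53.54 J
53.54 J × (1 kcal / 4184 J) = 0.01280 kcal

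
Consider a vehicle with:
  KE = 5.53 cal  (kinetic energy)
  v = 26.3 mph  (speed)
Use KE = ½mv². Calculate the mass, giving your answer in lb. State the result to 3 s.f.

Solving KE = ½mv² for m: m = 2·KE/v².
KE = 5.53 cal = 23.14 J; v = 26.3 mph = 11.76 m/s.
m = 0.3348 kg
0.3348 kg × (1 lb / 0.4536 kg) = 0.7380 lb

0.738 lb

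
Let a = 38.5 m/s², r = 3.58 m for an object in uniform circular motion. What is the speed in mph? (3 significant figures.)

26.3 mph

Rearranging a = v²/r for v: v = √(a·r).
a = 38.5 m/s²; r = 3.58 m.
v = 11.74 m/s
11.74 m/s × (1 mph / 0.4470 m/s) = 26.26 mph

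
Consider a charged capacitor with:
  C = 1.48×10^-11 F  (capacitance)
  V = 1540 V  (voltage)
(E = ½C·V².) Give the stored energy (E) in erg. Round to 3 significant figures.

Directly: E = ½CV².
C = 1.48×10^-11 F; V = 1540 V.
E = 1.755×10^-5 J  (the unit combination reduces to kg·m²/s² = J)
1.755×10^-5 J × (1 erg / 1.000×10^-7 J) = 175.5 erg

175 erg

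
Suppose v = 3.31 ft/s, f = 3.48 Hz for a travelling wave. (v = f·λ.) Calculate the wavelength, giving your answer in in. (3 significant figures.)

Rearranging v = f·λ for λ: λ = v/f.
v = 3.31 ft/s = 1.009 m/s; f = 3.48 Hz.
λ = 0.2899 m
0.2899 m × (1 in / 0.02540 m) = 11.41 in

11.4 in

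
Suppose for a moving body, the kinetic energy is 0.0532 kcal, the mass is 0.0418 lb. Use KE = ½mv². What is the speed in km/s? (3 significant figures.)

Rearranging KE = ½mv² for v: v = √(2·KE/m).
KE = 0.0532 kcal = 222.6 J; m = 0.0418 lb = 0.01896 kg.
v = 153.2 m/s
153.2 m/s × (1 km/s / 1000 m/s) = 0.1532 km/s

0.153 km/s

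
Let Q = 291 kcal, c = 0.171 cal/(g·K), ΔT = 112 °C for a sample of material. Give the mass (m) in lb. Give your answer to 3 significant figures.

33.5 lb

Solving Q = m·c·ΔT for m: m = Q/(c·ΔT).
Q = 291 kcal = 1.218×10^6 J; c = 0.171 cal/(g·K) = 715.5 J/(kg·K); ΔT = 112 °C = 112.0 K.
m = 15.19 kg
15.19 kg × (1 lb / 0.4536 kg) = 33.50 lb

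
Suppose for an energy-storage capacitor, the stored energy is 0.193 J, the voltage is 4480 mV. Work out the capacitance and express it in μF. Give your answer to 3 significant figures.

19200 μF

Rearranging: C = 2E/V².
E = 0.193 J; V = 4480 mV = 4.480 V.
C = 0.01923 F
0.01923 F × (1 μF / 1.000×10^-6 F) = 19232 μF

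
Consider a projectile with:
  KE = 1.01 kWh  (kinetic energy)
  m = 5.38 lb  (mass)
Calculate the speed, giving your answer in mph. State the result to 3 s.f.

3860 mph

Solving KE = ½mv² for v: v = √(2·KE/m).
KE = 1.01 kWh = 3.636×10^6 J; m = 5.38 lb = 2.440 kg.
v = 1726 m/s
1726 m/s × (1 mph / 0.4470 m/s) = 3862 mph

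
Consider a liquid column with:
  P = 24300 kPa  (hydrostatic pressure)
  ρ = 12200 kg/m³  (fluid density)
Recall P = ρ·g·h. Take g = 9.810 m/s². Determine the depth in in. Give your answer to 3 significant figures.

7990 in

Rearranging P = ρ·g·h for h: h = P/(ρ·g).
P = 24300 kPa = 2.430×10^7 Pa; ρ = 12200 kg/m³; g = 9.810 m/s².
h = 203.0 m
203.0 m × (1 in / 0.02540 m) = 7994 in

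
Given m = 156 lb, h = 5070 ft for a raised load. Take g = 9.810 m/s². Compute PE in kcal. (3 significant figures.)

PE is given directly by: PE = mgh.
m = 156 lb = 70.76 kg; h = 5070 ft = 1545 m; g = 9.810 m/s².
PE = 1.073×10^6 J
1.073×10^6 J × (1 kcal / 4184 J) = 256.4 kcal

256 kcal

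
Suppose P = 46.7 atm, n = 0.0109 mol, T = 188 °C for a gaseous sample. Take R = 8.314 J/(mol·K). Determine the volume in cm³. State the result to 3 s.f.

Solving PV = nRT for V: V = nRT/P.
P = 46.7 atm = 4.732×10^6 Pa; n = 0.0109 mol; T = 188 °C = 461.1 K; R = 8.314 J/(mol·K).
V = 8.832×10^-6 m³
8.832×10^-6 m³ × (1 cm³ / 1.000×10^-6 m³) = 8.832 cm³

8.83 cm³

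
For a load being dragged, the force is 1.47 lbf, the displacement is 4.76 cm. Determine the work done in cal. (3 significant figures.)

0.0744 cal

Directly: W = F·d.
F = 1.47 lbf = 6.539 N; d = 4.76 cm = 0.04760 m.
W = 0.3113 J  (the unit combination reduces to kg·m²/s² = J)
0.3113 J × (1 cal / 4.184 J) = 0.07439 cal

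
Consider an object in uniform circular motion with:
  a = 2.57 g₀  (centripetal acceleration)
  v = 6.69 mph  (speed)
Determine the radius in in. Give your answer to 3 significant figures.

Rearranging: r = v²/a.
a = 2.57 g₀ = 25.20 m/s²; v = 6.69 mph = 2.991 m/s.
r = 0.3549 m
0.3549 m × (1 in / 0.02540 m) = 13.97 in

14.0 in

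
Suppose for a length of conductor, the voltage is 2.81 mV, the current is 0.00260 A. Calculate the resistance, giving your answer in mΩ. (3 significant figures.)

From Ohm's law: R = V/I.
V = 2.81 mV = 0.002810 V; I = 0.00260 A.
R = 1.081 Ω
1.081 Ω × (1 mΩ / 0.001000 Ω) = 1081 mΩ

1080 mΩ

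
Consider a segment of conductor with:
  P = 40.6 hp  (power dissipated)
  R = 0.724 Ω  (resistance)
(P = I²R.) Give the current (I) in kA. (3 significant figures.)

0.204 kA

Rearranging P = I²R for I: I = √(P/R).
P = 40.6 hp = 30275 W; R = 0.724 Ω.
I = 204.5 A
204.5 A × (1 kA / 1000 A) = 0.2045 kA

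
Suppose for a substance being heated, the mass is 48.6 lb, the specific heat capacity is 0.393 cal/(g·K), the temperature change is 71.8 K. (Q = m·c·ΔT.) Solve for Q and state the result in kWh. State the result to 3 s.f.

Directly: Q = mcΔT.
m = 48.6 lb = 22.04 kg; c = 0.393 cal/(g·K) = 1644 J/(kg·K); ΔT = 71.8 K.
Q = 2.603×10^6 J
2.603×10^6 J × (1 kWh / 3.600×10^6 J) = 0.7229 kWh

0.723 kWh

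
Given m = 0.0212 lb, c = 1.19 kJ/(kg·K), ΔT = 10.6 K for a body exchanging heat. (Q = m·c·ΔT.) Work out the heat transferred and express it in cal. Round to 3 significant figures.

Directly: Q = mcΔT.
m = 0.0212 lb = 0.009616 kg; c = 1.19 kJ/(kg·K) = 1190 J/(kg·K); ΔT = 10.6 K.
Q = 121.3 J  (the unit combination reduces to kg·m²/s² = J)
121.3 J × (1 cal / 4.184 J) = 28.99 cal

29.0 cal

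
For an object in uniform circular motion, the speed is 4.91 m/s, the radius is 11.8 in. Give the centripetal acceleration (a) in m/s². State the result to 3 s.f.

a is given directly by: a = v²/r.
v = 4.91 m/s; r = 11.8 in = 0.2997 m.
a = 80.44 m/s²

80.4 m/s²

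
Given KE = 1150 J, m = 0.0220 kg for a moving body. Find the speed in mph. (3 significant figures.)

Solving KE = ½mv² for v: v = √(2·KE/m).
KE = 1150 J; m = 0.0220 kg.
v = 323.3 m/s
323.3 m/s × (1 mph / 0.4470 m/s) = 723.3 mph

723 mph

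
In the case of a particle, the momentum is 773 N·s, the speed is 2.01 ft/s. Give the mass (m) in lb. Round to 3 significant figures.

Solving p = m·v for m: m = p/v.
p = 773 N·s = 773.0 kg·m/s; v = 2.01 ft/s = 0.6126 m/s.
m = 1262 kg
1262 kg × (1 lb / 0.4536 kg) = 2782 lb

2780 lb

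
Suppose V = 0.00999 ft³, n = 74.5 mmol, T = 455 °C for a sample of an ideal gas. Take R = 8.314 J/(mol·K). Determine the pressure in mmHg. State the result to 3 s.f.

From the ideal-gas law: P = nRT/V.
V = 0.00999 ft³ = 2.829×10^-4 m³; n = 74.5 mmol = 0.07450 mol; T = 455 °C = 728.1 K; R = 8.314 J/(mol·K).
P = 1.594×10^6 Pa
1.594×10^6 Pa × (1 mmHg / 133.3 Pa) = 11958 mmHg

12000 mmHg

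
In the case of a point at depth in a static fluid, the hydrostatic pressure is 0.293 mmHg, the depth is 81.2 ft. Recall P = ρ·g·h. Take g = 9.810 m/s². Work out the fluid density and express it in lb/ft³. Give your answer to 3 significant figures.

0.0100 lb/ft³

Solving P = ρ·g·h for ρ: ρ = P/(g·h).
P = 0.293 mmHg = 39.06 Pa; h = 81.2 ft = 24.75 m; g = 9.810 m/s².
ρ = 0.1609 kg/m³
0.1609 kg/m³ × (1 lb/ft³ / 16.02 kg/m³) = 0.01004 lb/ft³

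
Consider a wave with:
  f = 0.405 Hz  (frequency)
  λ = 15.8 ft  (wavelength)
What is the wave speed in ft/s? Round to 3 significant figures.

6.40 ft/s

v is given directly by: v = fλ.
f = 0.405 Hz; λ = 15.8 ft = 4.816 m.
v = 1.950 m/s
1.950 m/s × (1 ft/s / 0.3048 m/s) = 6.399 ft/s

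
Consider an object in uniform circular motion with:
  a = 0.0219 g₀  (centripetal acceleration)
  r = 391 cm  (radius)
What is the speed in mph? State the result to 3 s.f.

2.05 mph

Solving a = v²/r for v: v = √(a·r).
a = 0.0219 g₀ = 0.2148 m/s²; r = 391 cm = 3.910 m.
v = 0.9164 m/s
0.9164 m/s × (1 mph / 0.4470 m/s) = 2.050 mph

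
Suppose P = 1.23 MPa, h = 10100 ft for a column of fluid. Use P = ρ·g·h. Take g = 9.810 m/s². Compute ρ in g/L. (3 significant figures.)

Rearranging: ρ = P/(g·h).
P = 1.23 MPa = 1.230×10^6 Pa; h = 10100 ft = 3078 m; g = 9.810 m/s².
ρ = 40.73 kg/m³
Since 1 g/L = 1 kg/m³, 40.73 g/L.

40.7 g/L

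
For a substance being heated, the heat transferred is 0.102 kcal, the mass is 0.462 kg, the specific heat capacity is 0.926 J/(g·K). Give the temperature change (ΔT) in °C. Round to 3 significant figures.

Rearranging Q = m·c·ΔT for ΔT: ΔT = Q/(m·c).
Q = 0.102 kcal = 426.8 J; m = 0.462 kg; c = 0.926 J/(g·K) = 926.0 J/(kg·K).
ΔT = 0.9976 K
Since 1 °C = 1 K, 0.9976 °C.

0.998 °C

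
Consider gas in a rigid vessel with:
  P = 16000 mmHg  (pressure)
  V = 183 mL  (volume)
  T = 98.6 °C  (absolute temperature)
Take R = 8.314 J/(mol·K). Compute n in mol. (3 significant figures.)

0.126 mol

Rearranging: n = PV/(RT).
P = 16000 mmHg = 2.133×10^6 Pa; V = 183 mL = 1.830×10^-4 m³; T = 98.6 °C = 371.8 K; R = 8.314 J/(mol·K).
n = 0.1263 mol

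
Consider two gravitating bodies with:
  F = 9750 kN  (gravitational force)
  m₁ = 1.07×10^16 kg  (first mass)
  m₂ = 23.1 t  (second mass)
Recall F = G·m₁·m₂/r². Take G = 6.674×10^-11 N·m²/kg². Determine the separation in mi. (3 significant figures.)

Rearranging F = G·m₁·m₂/r² for r: r = √(G·m₁m₂/F).
F = 9750 kN = 9.750×10^6 N; m₁ = 1.07×10^16 kg; m₂ = 23.1 t = 23100 kg; G = 6.674×10^-11 N·m²/kg².
r = 41.13 m
41.13 m × (1 mi / 1609 m) = 0.02556 mi

0.0256 mi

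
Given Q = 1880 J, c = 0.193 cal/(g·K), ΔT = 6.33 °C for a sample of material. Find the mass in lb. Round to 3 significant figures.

Rearranging Q = m·c·ΔT for m: m = Q/(c·ΔT).
Q = 1880 J; c = 0.193 cal/(g·K) = 807.5 J/(kg·K); ΔT = 6.33 °C = 6.330 K.
m = 0.3678 kg
0.3678 kg × (1 lb / 0.4536 kg) = 0.8108 lb

0.811 lb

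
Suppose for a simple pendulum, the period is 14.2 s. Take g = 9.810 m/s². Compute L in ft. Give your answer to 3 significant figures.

164 ft

Solving T = 2π√(L/g) for L: L = g·(T/2π)².
T = 14.2 s; g = 9.810 m/s².
L = 50.11 m
50.11 m × (1 ft / 0.3048 m) = 164.4 ft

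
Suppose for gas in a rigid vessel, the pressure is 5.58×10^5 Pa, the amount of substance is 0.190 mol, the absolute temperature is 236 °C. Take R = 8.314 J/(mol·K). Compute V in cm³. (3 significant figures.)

1440 cm³

From the ideal-gas law: V = nRT/P.
P = 5.58×10^5 Pa; n = 0.190 mol; T = 236 °C = 509.1 K; R = 8.314 J/(mol·K).
V = 0.001441 m³
0.001441 m³ × (1 cm³ / 1.000×10^-6 m³) = 1441 cm³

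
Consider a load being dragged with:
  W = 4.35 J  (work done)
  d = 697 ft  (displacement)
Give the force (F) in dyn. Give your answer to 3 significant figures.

2050 dyn

Rearranging: F = W/d.
W = 4.35 J; d = 697 ft = 212.4 m.
F = 0.02048 N
0.02048 N × (1 dyn / 1.000×10^-5 N) = 2048 dyn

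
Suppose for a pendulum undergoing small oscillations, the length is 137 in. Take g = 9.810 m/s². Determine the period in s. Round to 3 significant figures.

Directly: T = 2π√(L/g).
L = 137 in = 3.480 m; g = 9.810 m/s².
T = 3.742 s

3.74 s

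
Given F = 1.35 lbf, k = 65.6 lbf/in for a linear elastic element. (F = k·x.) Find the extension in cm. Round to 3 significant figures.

0.0523 cm

Rearranging: x = F/k.
F = 1.35 lbf = 6.005 N; k = 65.6 lbf/in = 11488 N/m.
x = 5.227×10^-4 m
5.227×10^-4 m × (1 cm / 0.01000 m) = 0.05227 cm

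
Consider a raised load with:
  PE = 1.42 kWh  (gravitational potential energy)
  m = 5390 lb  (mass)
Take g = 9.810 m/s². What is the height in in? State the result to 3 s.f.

8390 in

Solving PE = m·g·h for h: h = PE/(m·g).
PE = 1.42 kWh = 5.112×10^6 J; m = 5390 lb = 2445 kg; g = 9.810 m/s².
h = 213.1 m
213.1 m × (1 in / 0.02540 m) = 8391 in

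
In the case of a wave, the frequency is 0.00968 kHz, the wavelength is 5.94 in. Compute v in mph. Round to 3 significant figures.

Directly: v = fλ.
f = 0.00968 kHz = 9.680 Hz; λ = 5.94 in = 0.1509 m.
v = 1.460 m/s
1.460 m/s × (1 mph / 0.4470 m/s) = 3.267 mph

3.27 mph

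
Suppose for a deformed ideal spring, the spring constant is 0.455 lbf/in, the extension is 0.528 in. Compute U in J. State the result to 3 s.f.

U is given directly by: U = ½kx².
k = 0.455 lbf/in = 79.68 N/m; x = 0.528 in = 0.01341 m.
U = 0.007166 J  (the unit combination reduces to kg·m²/s² = J)

0.00717 J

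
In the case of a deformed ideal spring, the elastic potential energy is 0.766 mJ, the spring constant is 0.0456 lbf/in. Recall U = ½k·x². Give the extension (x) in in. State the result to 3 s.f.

0.545 in

Rearranging: x = √(2U/k).
U = 0.766 mJ = 7.660×10^-4 J; k = 0.0456 lbf/in = 7.986 N/m.
x = 0.01385 m
0.01385 m × (1 in / 0.02540 m) = 0.5453 in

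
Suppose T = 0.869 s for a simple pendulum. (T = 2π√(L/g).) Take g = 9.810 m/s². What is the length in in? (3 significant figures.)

Rearranging T = 2π√(L/g) for L: L = g·(T/2π)².
T = 0.869 s; g = 9.810 m/s².
L = 0.1877 m
0.1877 m × (1 in / 0.02540 m) = 7.388 in

7.39 in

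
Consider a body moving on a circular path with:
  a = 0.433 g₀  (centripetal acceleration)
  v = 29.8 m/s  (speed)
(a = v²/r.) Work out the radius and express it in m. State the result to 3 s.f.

209 m

Rearranging a = v²/r for r: r = v²/a.
a = 0.433 g₀ = 4.246 m/s²; v = 29.8 m/s.
r = 209.1 m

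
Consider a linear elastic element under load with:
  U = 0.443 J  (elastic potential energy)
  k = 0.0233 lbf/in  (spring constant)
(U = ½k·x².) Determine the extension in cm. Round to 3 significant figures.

Solving U = ½k·x² for x: x = √(2U/k).
U = 0.443 J; k = 0.0233 lbf/in = 4.080 N/m.
x = 0.4660 m
0.4660 m × (1 cm / 0.01000 m) = 46.60 cm

46.6 cm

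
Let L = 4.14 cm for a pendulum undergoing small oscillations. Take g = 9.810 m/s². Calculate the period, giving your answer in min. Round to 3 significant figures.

0.00680 min

T is given directly by: T = 2π√(L/g).
L = 4.14 cm = 0.04140 m; g = 9.810 m/s².
T = 0.4082 s
0.4082 s × (1 min / 60.00 s) = 0.006803 min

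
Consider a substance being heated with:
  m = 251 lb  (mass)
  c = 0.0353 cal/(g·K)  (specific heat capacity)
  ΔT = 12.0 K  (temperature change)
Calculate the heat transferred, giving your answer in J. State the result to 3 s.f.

2.02×10^5 J

Q is given directly by: Q = mcΔT.
m = 251 lb = 113.9 kg; c = 0.0353 cal/(g·K) = 147.7 J/(kg·K); ΔT = 12.0 K.
Q = 2.018×10^5 J  (the unit combination reduces to kg·m²/s² = J)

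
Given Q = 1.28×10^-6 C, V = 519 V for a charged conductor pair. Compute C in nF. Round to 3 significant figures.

2.47 nF

C is given directly by: C = Q/V.
Q = 1.28×10^-6 C; V = 519 V.
C = 2.466×10^-9 F
2.466×10^-9 F × (1 nF / 1.000×10^-9 F) = 2.466 nF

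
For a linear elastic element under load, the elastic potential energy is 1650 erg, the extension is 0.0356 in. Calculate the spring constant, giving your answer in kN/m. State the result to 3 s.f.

Solving U = ½k·x² for k: k = 2U/x².
U = 1650 erg = 1.650×10^-4 J; x = 0.0356 in = 9.042×10^-4 m.
k = 403.6 N/m
403.6 N/m × (1 kN/m / 1000 N/m) = 0.4036 kN/m

0.404 kN/m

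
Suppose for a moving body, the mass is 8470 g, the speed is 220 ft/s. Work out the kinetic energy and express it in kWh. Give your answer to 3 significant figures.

KE is given directly by: KE = ½mv².
m = 8470 g = 8.470 kg; v = 220 ft/s = 67.06 m/s.
KE = 19043 J
19043 J × (1 kWh / 3.600×10^6 J) = 0.005290 kWh

0.00529 kWh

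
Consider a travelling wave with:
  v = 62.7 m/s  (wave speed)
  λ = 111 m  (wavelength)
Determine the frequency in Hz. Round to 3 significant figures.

Rearranging: f = v/λ.
v = 62.7 m/s; λ = 111 m.
f = 0.5649 Hz

0.565 Hz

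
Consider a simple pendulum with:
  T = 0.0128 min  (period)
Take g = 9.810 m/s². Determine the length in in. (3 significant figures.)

5.77 in

Rearranging: L = g·(T/2π)².
T = 0.0128 min = 0.7680 s; g = 9.810 m/s².
L = 0.1466 m
0.1466 m × (1 in / 0.02540 m) = 5.770 in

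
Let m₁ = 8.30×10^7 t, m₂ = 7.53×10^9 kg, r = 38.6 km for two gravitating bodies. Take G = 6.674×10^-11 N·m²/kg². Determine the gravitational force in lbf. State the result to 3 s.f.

Directly: F = Gm₁m₂/r².
m₁ = 8.30×10^7 t = 8.300×10^10 kg; m₂ = 7.53×10^9 kg; r = 38.6 km = 38600 m; G = 6.674×10^-11 N·m²/kg².
F = 28.00 N
28.00 N × (1 lbf / 4.448 N) = 6.294 lbf

6.29 lbf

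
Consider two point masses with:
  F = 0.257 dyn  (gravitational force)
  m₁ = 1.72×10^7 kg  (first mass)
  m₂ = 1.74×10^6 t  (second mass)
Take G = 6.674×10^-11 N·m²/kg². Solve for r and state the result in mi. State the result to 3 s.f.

Solving F = G·m₁·m₂/r² for r: r = √(G·m₁m₂/F).
F = 0.257 dyn = 2.570×10^-6 N; m₁ = 1.72×10^7 kg; m₂ = 1.74×10^6 t = 1.740×10^9 kg; G = 6.674×10^-11 N·m²/kg².
r = 8.816×10^5 m
8.816×10^5 m × (1 mi / 1609 m) = 547.8 mi

548 mi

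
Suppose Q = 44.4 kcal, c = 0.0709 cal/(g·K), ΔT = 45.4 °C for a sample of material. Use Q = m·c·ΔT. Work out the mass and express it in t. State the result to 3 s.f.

Rearranging: m = Q/(c·ΔT).
Q = 44.4 kcal = 1.858×10^5 J; c = 0.0709 cal/(g·K) = 296.6 J/(kg·K); ΔT = 45.4 °C = 45.40 K.
m = 13.79 kg
13.79 kg × (1 t / 1000 kg) = 0.01379 t

0.0138 t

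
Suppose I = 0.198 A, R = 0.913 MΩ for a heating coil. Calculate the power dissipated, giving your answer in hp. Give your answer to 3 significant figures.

P is given directly by: P = I²R.
I = 0.198 A; R = 0.913 MΩ = 9.130×10^5 Ω.
P = 35793 W
35793 W × (1 hp / 745.7 W) = 48.00 hp

48.0 hp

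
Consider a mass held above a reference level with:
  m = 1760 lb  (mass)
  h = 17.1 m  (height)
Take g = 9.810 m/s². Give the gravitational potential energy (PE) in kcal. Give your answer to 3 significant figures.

32.0 kcal

Directly: PE = mgh.
m = 1760 lb = 798.3 kg; h = 17.1 m; g = 9.810 m/s².
PE = 1.339×10^5 J
1.339×10^5 J × (1 kcal / 4184 J) = 32.01 kcal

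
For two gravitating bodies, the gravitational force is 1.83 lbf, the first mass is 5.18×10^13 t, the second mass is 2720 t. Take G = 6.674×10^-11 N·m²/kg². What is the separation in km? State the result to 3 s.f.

1070 km

From Newton's law of gravitation: r = √(G·m₁m₂/F).
F = 1.83 lbf = 8.140 N; m₁ = 5.18×10^13 t = 5.180×10^16 kg; m₂ = 2720 t = 2.720×10^6 kg; G = 6.674×10^-11 N·m²/kg².
r = 1.075×10^6 m
1.075×10^6 m × (1 km / 1000 m) = 1075 km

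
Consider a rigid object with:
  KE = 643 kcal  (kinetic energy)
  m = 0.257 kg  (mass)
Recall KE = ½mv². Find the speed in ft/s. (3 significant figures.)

15000 ft/s

Solving KE = ½mv² for v: v = √(2·KE/m).
KE = 643 kcal = 2.690×10^6 J; m = 0.257 kg.
v = 4576 m/s
4576 m/s × (1 ft/s / 0.3048 m/s) = 15012 ft/s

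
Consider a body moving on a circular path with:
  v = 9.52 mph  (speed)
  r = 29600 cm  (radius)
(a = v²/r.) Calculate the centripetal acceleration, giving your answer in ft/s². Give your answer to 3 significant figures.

0.201 ft/s²

a is given directly by: a = v²/r.
v = 9.52 mph = 4.256 m/s; r = 29600 cm = 296.0 m.
a = 0.06119 m/s²
0.06119 m/s² × (1 ft/s² / 0.3048 m/s²) = 0.2008 ft/s²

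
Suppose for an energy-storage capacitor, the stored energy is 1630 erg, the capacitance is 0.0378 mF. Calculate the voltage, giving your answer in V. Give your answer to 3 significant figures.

Rearranging: V = √(2E/C).
E = 1630 erg = 1.630×10^-4 J; C = 0.0378 mF = 3.780×10^-5 F.
V = 2.937 V

2.94 V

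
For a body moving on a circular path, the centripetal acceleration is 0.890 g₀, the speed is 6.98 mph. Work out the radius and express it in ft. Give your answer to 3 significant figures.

3.66 ft

Rearranging: r = v²/a.
a = 0.890 g₀ = 8.728 m/s²; v = 6.98 mph = 3.120 m/s.
r = 1.116 m
1.116 m × (1 ft / 0.3048 m) = 3.660 ft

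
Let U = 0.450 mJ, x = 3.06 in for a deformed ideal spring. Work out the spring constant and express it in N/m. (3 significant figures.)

0.149 N/m

Solving U = ½k·x² for k: k = 2U/x².
U = 0.450 mJ = 4.500×10^-4 J; x = 3.06 in = 0.07772 m.
k = 0.1490 N/m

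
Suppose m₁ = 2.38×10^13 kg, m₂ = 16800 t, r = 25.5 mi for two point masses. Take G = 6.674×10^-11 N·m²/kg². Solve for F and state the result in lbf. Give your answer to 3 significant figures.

F is given directly by: F = Gm₁m₂/r².
m₁ = 2.38×10^13 kg; m₂ = 16800 t = 1.680×10^7 kg; r = 25.5 mi = 41038 m; G = 6.674×10^-11 N·m²/kg².
F = 15.85 N
15.85 N × (1 lbf / 4.448 N) = 3.562 lbf

3.56 lbf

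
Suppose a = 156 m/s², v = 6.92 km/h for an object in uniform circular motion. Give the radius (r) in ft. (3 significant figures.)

0.0777 ft

Rearranging a = v²/r for r: r = v²/a.
a = 156 m/s²; v = 6.92 km/h = 1.922 m/s.
r = 0.02369 m
0.02369 m × (1 ft / 0.3048 m) = 0.07771 ft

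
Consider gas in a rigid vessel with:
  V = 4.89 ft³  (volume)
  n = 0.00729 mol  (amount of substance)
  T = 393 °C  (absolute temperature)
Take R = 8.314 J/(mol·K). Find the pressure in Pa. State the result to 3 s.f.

292 Pa

P is given directly by: P = nRT/V.
V = 4.89 ft³ = 0.1385 m³; n = 0.00729 mol; T = 393 °C = 666.1 K; R = 8.314 J/(mol·K).
P = 291.6 Pa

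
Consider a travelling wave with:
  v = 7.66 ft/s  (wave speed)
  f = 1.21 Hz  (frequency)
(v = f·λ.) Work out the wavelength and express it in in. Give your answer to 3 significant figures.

Rearranging v = f·λ for λ: λ = v/f.
v = 7.66 ft/s = 2.335 m/s; f = 1.21 Hz.
λ = 1.930 m
1.930 m × (1 in / 0.02540 m) = 75.97 in

76.0 in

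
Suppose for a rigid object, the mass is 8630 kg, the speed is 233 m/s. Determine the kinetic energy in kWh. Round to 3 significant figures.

Directly: KE = ½mv².
m = 8630 kg; v = 233 m/s.
KE = 2.343×10^8 J
2.343×10^8 J × (1 kWh / 3.600×10^6 J) = 65.07 kWh

65.1 kWh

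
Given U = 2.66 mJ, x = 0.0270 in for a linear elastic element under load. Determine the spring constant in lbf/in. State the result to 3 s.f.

64.6 lbf/in

Rearranging: k = 2U/x².
U = 2.66 mJ = 0.002660 J; x = 0.0270 in = 6.858×10^-4 m.
k = 11311 N/m
11311 N/m × (1 lbf/in / 175.1 N/m) = 64.59 lbf/in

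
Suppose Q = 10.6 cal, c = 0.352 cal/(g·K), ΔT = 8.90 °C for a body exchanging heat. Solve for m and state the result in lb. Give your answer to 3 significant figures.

0.00746 lb

Rearranging: m = Q/(c·ΔT).
Q = 10.6 cal = 44.35 J; c = 0.352 cal/(g·K) = 1473 J/(kg·K); ΔT = 8.90 °C = 8.900 K.
m = 0.003384 kg
0.003384 kg × (1 lb / 0.4536 kg) = 0.007459 lb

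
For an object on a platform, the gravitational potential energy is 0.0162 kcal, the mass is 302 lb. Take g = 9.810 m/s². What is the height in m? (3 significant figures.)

0.0504 m

Rearranging PE = m·g·h for h: h = PE/(m·g).
PE = 0.0162 kcal = 67.78 J; m = 302 lb = 137.0 kg; g = 9.810 m/s².
h = 0.05044 m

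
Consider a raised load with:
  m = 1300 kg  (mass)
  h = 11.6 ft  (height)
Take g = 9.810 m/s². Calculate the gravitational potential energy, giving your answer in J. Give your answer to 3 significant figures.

45100 J

Directly: PE = mgh.
m = 1300 kg; h = 11.6 ft = 3.536 m; g = 9.810 m/s².
PE = 45091 J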